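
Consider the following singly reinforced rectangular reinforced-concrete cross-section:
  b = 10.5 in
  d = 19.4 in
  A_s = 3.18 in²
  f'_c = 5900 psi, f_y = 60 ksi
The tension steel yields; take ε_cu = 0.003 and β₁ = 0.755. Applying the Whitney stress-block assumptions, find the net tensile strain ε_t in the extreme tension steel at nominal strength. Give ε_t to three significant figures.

a = A_s f_y/(0.85 f'_c b) = 3.623 in.
β₁ = 0.755, so c = a/β₁ = 3.623/0.755 = 4.799 in.
From the linear strain diagram with ε_cu = 0.003: ε_t = 0.003 (d − c)/c = 0.003 × (19.4 − 4.799)/4.799 = 0.00913.
Since ε_t ≥ 0.005, the section is tension-controlled.

ε_t ≈ 0.00913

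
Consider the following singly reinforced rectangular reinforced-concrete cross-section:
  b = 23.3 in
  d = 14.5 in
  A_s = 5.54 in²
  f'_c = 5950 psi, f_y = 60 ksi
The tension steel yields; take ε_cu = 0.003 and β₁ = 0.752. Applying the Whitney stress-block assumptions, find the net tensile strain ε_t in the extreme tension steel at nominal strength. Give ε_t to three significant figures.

ε_t ≈ 0.00860

a = A_s f_y/(0.85 f'_c b) = 2.821 in.
β₁ = 0.752, so c = a/β₁ = 2.821/0.752 = 3.751 in.
From the linear strain diagram with ε_cu = 0.003: ε_t = 0.003 (d − c)/c = 0.003 × (14.5 − 3.751)/3.751 = 0.00860.
Since ε_t ≥ 0.005, the section is tension-controlled.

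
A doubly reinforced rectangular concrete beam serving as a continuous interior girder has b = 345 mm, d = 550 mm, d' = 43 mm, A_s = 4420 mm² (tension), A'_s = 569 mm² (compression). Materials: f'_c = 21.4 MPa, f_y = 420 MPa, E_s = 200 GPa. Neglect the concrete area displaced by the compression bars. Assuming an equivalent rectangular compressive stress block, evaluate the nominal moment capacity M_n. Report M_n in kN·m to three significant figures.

Assume both tension and compression steel yield.
Net tension couple steel: A_s − A'_s = 3851 mm².
a = (A_s − A'_s) f_y / (0.85 f'_c b) = 1617420/(0.85 × 21.4 × 345) = 257.73 mm.
c = a/β₁ = 257.73/0.85 = 303.21 mm; ε'_s = 0.003(c − d')/c = 0.0026 ≥ f_y/E_s = 0.0021, so compression steel does yield.
M_n = (A_s − A'_s) f_y (d − a/2) + A'_s f_y (d − d') = [1617420 × (550 − 128.865) + 238980 × (550 − 43)] × 10⁻⁶ = 681.15 + 121.16 = 802.31 kN·m.

M_n ≈ 802 kN·m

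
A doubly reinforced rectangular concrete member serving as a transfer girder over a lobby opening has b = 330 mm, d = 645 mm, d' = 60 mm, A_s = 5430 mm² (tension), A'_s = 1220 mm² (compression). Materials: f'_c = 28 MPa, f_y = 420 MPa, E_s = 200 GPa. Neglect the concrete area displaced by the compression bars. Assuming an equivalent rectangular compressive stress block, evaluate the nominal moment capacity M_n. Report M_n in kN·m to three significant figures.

Assume both tension and compression steel yield.
Net tension couple steel: A_s − A'_s = 4210 mm².
a = (A_s − A'_s) f_y / (0.85 f'_c b) = 1768200/(0.85 × 28 × 330) = 225.13 mm.
c = a/β₁ = 225.13/0.85 = 264.86 mm; ε'_s = 0.003(c − d')/c = 0.0023 ≥ f_y/E_s = 0.0021, so compression steel does yield.
M_n = (A_s − A'_s) f_y (d − a/2) + A'_s f_y (d − d') = [1768200 × (645 − 112.565) + 512400 × (645 − 60)] × 10⁻⁶ = 941.45 + 299.75 = 1241.20 kN·m.

M_n ≈ 1240 kN·m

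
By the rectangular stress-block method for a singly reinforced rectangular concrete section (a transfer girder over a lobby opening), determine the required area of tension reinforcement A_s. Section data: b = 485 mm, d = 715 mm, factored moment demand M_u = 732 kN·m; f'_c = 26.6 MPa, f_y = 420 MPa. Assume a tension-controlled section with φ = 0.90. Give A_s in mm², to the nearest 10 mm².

M_n = M_u/φ = 732/0.90 = 813.333 kN·m.
With M_n = 0.85 f'_c a b (d − a/2), solve the quadratic for a:
a = d − √(d² − 2M_n/(0.85 f'_c b)) = 715 − √(715² − 2 × 813.333×10⁶/(0.85 × 26.6 × 485)) = 112.60 mm.
A_s = 0.85 f'_c a b / f_y = 0.85 × 26.6 × 112.60 × 485 / 420 = 2939.9 mm².

A_s ≈ 2940 mm²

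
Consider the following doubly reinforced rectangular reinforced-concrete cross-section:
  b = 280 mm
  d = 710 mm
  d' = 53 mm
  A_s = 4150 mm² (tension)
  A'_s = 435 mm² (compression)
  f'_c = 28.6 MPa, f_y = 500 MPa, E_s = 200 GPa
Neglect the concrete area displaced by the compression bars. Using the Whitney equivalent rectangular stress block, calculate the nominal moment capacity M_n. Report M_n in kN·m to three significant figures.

M_n ≈ 1210 kN·m

Assume both tension and compression steel yield.
Net tension couple steel: A_s − A'_s = 3715 mm².
a = (A_s − A'_s) f_y / (0.85 f'_c b) = 1857500/(0.85 × 28.6 × 280) = 272.89 mm.
c = a/β₁ = 272.89/0.846 = 322.57 mm; ε'_s = 0.003(c − d')/c = 0.0025 ≥ f_y/E_s = 0.0025, so compression steel does yield.
M_n = (A_s − A'_s) f_y (d − a/2) + A'_s f_y (d − d') = [1857500 × (710 − 136.445) + 217500 × (710 − 53)] × 10⁻⁶ = 1065.38 + 142.90 = 1208.28 kN·m.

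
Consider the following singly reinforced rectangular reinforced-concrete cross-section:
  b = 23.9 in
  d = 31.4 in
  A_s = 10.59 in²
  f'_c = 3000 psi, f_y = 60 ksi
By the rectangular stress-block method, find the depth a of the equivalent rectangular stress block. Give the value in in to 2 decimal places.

a ≈ 10.43 in

T = A_s f_y = 10.59 × 60 = 635.4 kips.
a = T/(0.85 f'_c b) = 635.4/(0.85 × 3 × 23.9) = 10.43 in.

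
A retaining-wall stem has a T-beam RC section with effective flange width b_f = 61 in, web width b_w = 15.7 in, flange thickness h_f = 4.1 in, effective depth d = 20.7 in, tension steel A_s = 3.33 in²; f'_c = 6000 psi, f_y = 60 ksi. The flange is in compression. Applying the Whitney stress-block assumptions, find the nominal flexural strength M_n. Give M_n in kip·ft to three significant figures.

M_n ≈ 339 kip·ft

Tension: T = A_s f_y = 3.33 × 60 = 199.8 kips.
Try a within the flange: a = T/(0.85 f'_c b_f) = 199.8/(0.85 × 6 × 61) = 0.642 in.
Since a = 0.642 ≤ h_f = 4.1 in, the stress block lies entirely in the flange; analyse as a rectangular beam of width b_f.
M_n = T(d − a/2) = 199.8 × (20.7 − 0.321) = 4071.7 kip·in.
M_n = 4071.7/12 = 339.31 kip·ft.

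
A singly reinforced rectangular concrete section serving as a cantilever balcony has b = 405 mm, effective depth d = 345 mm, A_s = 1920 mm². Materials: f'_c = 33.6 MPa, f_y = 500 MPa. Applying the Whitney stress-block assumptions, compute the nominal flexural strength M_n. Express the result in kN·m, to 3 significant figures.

M_n ≈ 291 kN·m

T = A_s f_y = 1920 × 500 = 960000 N = 960 kN.
From C = T: a = T/(0.85 f'_c b) = 960000/(0.85 × 33.6 × 405) = 83.00 mm.
M_n = T(d − a/2) = 960 kN × (345 − 41.5) mm = 291.36 kN·m.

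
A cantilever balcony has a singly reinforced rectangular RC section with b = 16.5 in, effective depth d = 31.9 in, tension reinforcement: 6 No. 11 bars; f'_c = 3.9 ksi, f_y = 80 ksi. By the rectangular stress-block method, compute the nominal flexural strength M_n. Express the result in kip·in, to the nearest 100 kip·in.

A_s = 6 × 1.56 = 9.36 in².
T = A_s f_y = 9.36 × 80 = 748.8 kips.
a = T/(0.85 f'_c b) = 748.8/(0.85 × 3.9 × 16.5) = 13.690 in.
M_n = T(d − a/2) = 748.8 × (31.9 − 6.845) = 18761.2 kip·in.

M_n ≈ 18800 kip·in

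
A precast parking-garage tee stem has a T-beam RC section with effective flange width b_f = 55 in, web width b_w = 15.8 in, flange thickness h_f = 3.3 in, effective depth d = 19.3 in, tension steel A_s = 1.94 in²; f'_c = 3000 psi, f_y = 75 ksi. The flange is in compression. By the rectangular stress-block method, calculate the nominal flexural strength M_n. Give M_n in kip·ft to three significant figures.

Tension: T = A_s f_y = 1.94 × 75 = 145.5 kips.
Try a within the flange: a = T/(0.85 f'_c b_f) = 145.5/(0.85 × 3 × 55) = 1.037 in.
Since a = 1.037 ≤ h_f = 3.3 in, the stress block lies entirely in the flange; analyse as a rectangular beam of width b_f.
M_n = T(d − a/2) = 145.5 × (19.3 − 0.5185) = 2732.7 kip·in.
M_n = 2732.7/12 = 227.73 kip·ft.

M_n ≈ 228 kip·ft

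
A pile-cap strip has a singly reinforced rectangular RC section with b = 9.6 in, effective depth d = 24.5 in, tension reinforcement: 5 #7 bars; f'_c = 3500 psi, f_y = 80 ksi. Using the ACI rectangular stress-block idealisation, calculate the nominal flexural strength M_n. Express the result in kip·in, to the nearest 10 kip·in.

M_n ≈ 4870 kip·in

A_s = 5 × 0.6 = 3 in².
T = A_s f_y = 3 × 80 = 240 kips.
a = T/(0.85 f'_c b) = 240/(0.85 × 3.5 × 9.6) = 8.403 in.
M_n = T(d − a/2) = 240 × (24.5 − 4.2015) = 4871.6 kip·in.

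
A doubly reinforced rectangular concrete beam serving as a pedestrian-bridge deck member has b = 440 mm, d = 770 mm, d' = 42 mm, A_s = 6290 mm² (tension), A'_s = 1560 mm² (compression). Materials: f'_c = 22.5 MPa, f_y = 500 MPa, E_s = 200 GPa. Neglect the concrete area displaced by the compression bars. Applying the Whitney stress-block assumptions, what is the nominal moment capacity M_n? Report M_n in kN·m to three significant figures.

Assume both tension and compression steel yield.
Net tension couple steel: A_s − A'_s = 4730 mm².
a = (A_s − A'_s) f_y / (0.85 f'_c b) = 2365000/(0.85 × 22.5 × 440) = 281.05 mm.
c = a/β₁ = 281.05/0.85 = 330.65 mm; ε'_s = 0.003(c − d')/c = 0.0026 ≥ f_y/E_s = 0.0025, so compression steel does yield.
M_n = (A_s − A'_s) f_y (d − a/2) + A'_s f_y (d − d') = [2365000 × (770 − 140.525) + 780000 × (770 − 42)] × 10⁻⁶ = 1488.71 + 567.84 = 2056.55 kN·m.

M_n ≈ 2060 kN·m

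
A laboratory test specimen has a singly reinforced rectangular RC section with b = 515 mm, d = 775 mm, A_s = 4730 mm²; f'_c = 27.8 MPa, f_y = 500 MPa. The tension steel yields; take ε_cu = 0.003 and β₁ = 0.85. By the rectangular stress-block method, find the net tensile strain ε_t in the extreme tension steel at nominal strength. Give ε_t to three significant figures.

ε_t ≈ 0.00717

a = A_s f_y/(0.85 f'_c b) = 194.34 mm.
β₁ = 0.85, so c = a/β₁ = 194.34/0.85 = 228.64 mm.
From the linear strain diagram with ε_cu = 0.003: ε_t = 0.003 (d − c)/c = 0.003 × (775 − 228.64)/228.64 = 0.00717.
Since ε_t ≥ 0.005, the section is tension-controlled.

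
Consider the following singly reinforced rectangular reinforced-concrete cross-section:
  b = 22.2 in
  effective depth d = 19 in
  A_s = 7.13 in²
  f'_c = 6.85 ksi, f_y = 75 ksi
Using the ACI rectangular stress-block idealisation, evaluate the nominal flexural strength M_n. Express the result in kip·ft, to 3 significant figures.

M_n ≈ 755 kip·ft

T = A_s f_y = 7.13 × 75 = 534.75 kips.
a = T/(0.85 f'_c b) = 534.75/(0.85 × 6.85 × 22.2) = 4.137 in.
M_n = T(d − a/2) = 534.75 × (19 − 2.0685) = 9054.1 kip·in = 9054.1/12 = 754.51 kip·ft.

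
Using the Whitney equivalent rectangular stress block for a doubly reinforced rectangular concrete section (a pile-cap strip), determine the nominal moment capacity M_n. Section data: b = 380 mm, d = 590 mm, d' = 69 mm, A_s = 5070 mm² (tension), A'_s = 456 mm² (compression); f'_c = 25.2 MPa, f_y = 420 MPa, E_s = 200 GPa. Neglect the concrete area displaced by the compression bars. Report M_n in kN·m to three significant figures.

Assume both tension and compression steel yield.
Net tension couple steel: A_s − A'_s = 4614 mm².
a = (A_s − A'_s) f_y / (0.85 f'_c b) = 1937880/(0.85 × 25.2 × 380) = 238.08 mm.
c = a/β₁ = 238.08/0.85 = 280.09 mm; ε'_s = 0.003(c − d')/c = 0.0023 ≥ f_y/E_s = 0.0021, so compression steel does yield.
M_n = (A_s − A'_s) f_y (d − a/2) + A'_s f_y (d − d') = [1937880 × (590 − 119.04) + 191520 × (590 − 69)] × 10⁻⁶ = 912.66 + 99.78 = 1012.44 kN·m.

M_n ≈ 1010 kN·m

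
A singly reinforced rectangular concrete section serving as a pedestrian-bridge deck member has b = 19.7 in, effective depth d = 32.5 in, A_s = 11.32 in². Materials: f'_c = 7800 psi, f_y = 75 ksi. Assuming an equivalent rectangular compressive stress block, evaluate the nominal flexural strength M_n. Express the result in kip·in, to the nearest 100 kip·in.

M_n ≈ 24800 kip·in

T = A_s f_y = 11.32 × 75 = 849 kips.
a = T/(0.85 f'_c b) = 849/(0.85 × 7.8 × 19.7) = 6.500 in.
M_n = T(d − a/2) = 849 × (32.5 − 3.25) = 24833.3 kip·in.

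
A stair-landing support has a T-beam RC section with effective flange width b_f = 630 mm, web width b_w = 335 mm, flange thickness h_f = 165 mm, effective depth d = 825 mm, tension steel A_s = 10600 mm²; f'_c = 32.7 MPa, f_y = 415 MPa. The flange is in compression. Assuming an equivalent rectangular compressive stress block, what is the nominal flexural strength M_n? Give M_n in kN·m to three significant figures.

Tension: T = A_s f_y = 10600 × 415 = 4399000 N.
Try a within the flange: a = T/(0.85 f'_c b_f) = 4399000/(0.85 × 32.7 × 630) = 251.22 mm.
a = 251.22 > h_f = 165 mm: the block extends into the web. Split into flange-overhang and web parts.
C_f = 0.85 f'_c (b_f − b_w) h_f = 0.85 × 32.7 × (630 − 335) × 165 = 1352922 N.
Remaining web compression depth: a_w = (T − C_f)/(0.85 f'_c b_w) = (4399000 − 1352922)/(0.85 × 32.7 × 335) = 327.14 mm.
M_n = C_f(d − h_f/2) + (T − C_f)(d − a_w/2) = 1352922 × (825 − 82.5) + 3046078 × (825 − 163.57) = 1004.54 + 2014.77 = 3019.31 × 10⁶ N·mm.
M_n = 3019.31 kN·m.

M_n ≈ 3020 kN·m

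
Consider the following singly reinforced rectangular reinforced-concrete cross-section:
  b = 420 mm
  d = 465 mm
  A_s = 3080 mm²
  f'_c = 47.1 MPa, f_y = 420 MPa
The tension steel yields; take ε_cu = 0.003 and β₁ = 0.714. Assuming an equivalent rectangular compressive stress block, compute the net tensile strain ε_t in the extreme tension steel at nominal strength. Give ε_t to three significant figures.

ε_t ≈ 0.00995

a = A_s f_y/(0.85 f'_c b) = 76.93 mm.
β₁ = 0.714, so c = a/β₁ = 76.93/0.714 = 107.75 mm.
From the linear strain diagram with ε_cu = 0.003: ε_t = 0.003 (d − c)/c = 0.003 × (465 − 107.75)/107.75 = 0.00995.
Since ε_t ≥ 0.005, the section is tension-controlled.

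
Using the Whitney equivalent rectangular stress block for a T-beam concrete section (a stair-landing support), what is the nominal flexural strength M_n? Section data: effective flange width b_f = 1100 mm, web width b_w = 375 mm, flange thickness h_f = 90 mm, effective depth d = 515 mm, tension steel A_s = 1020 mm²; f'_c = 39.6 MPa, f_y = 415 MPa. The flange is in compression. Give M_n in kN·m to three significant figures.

Tension: T = A_s f_y = 1020 × 415 = 423300 N.
Try a within the flange: a = T/(0.85 f'_c b_f) = 423300/(0.85 × 39.6 × 1100) = 11.43 mm.
Since a = 11.43 ≤ h_f = 90 mm, the stress block lies entirely in the flange; analyse as a rectangular beam of width b_f.
M_n = T(d − a/2) = 423300 × (515 − 5.715) = 215.58 × 10⁶ N·mm.
M_n = 215.58 kN·m.

M_n ≈ 216 kN·m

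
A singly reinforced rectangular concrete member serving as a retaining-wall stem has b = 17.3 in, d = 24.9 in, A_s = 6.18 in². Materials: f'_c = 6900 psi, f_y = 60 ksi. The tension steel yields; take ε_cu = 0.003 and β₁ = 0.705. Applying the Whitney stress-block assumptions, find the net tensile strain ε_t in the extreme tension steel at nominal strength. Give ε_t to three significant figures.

ε_t ≈ 0.0114

a = A_s f_y/(0.85 f'_c b) = 3.654 in.
β₁ = 0.705, so c = a/β₁ = 3.654/0.705 = 5.183 in.
From the linear strain diagram with ε_cu = 0.003: ε_t = 0.003 (d − c)/c = 0.003 × (24.9 − 5.183)/5.183 = 0.0114.
Since ε_t ≥ 0.005, the section is tension-controlled.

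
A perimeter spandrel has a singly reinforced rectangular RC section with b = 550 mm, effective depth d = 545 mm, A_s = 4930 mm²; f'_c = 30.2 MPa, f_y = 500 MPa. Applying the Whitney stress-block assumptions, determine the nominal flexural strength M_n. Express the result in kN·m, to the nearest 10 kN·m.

M_n ≈ 1130 kN·m

T = A_s f_y = 4930 × 500 = 2465000 N = 2465 kN.
From C = T: a = T/(0.85 f'_c b) = 2465000/(0.85 × 30.2 × 550) = 174.59 mm.
M_n = T(d − a/2) = 2465 kN × (545 − 87.295) mm = 1128.24 kN·m.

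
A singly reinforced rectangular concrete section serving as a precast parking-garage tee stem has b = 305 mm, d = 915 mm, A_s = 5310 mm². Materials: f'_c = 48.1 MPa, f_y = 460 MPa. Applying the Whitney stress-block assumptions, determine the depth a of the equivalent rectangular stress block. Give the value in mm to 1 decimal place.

a ≈ 195.9 mm

T = A_s f_y = 5310 × 460 = 2442600 N = 2442.6 kN.
Setting C = 0.85 f'_c a b equal to T: a = 2442600/(0.85 × 48.1 × 305) = 195.9 mm.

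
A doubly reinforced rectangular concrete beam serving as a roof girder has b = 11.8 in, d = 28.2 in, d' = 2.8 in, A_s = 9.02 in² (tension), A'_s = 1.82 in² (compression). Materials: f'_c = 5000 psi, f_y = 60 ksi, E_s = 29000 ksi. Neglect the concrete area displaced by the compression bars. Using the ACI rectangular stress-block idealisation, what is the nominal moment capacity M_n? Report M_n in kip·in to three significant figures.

Assume both steels yield.
a = (A_s − A'_s) f_y/(0.85 f'_c b) = (9.02 − 1.82) × 60/(0.85 × 5 × 11.8) = 8.614 in.
c = a/β₁ = 8.614/0.8 = 10.768 in; ε'_s = 0.003(c − d')/c = 0.0022 ≥ ε_y = 0.0021, so the compression steel yields.
M_n = (A_s − A'_s) f_y (d − a/2) + A'_s f_y (d − d') = 432 × (28.2 − 4.307) + 109.2 × (28.2 − 2.8) = 10321.8 + 2773.7 = 13095.5 kip·in.

M_n ≈ 13100 kip·in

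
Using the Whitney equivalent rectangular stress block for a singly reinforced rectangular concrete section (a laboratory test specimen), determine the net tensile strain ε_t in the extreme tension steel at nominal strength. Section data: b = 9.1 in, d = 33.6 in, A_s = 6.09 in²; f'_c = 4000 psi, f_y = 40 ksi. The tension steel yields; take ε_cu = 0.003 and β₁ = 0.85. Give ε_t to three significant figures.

ε_t ≈ 0.00788

a = A_s f_y/(0.85 f'_c b) = 7.873 in.
β₁ = 0.85, so c = a/β₁ = 7.873/0.85 = 9.262 in.
From the linear strain diagram with ε_cu = 0.003: ε_t = 0.003 (d − c)/c = 0.003 × (33.6 − 9.262)/9.262 = 0.00788.
Since ε_t ≥ 0.005, the section is tension-controlled.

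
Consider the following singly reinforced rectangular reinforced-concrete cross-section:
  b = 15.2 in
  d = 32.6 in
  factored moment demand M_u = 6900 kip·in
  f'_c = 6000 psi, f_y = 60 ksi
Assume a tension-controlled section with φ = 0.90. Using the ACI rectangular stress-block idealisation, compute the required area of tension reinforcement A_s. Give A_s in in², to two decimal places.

M_n = M_u/φ = 6900/0.90 = 7666.67 kip·in.
From M_n = 0.85 f'_c a b (d − a/2):
a = d − √(d² − 2M_n/(0.85 f'_c b)) = 32.6 − √(32.6² − 2 × 7666.67/(0.85 × 6 × 15.2)) = 3.190 in.
A_s = 0.85 f'_c a b / f_y = 0.85 × 6 × 3.190 × 15.2 / 60 = 4.121 in².

A_s ≈ 4.12 in²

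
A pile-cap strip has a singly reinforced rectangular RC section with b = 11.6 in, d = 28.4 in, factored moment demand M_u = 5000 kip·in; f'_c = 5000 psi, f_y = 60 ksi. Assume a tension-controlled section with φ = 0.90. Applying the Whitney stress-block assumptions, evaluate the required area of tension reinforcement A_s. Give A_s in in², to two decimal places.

A_s ≈ 3.53 in²

M_n = M_u/φ = 5000/0.90 = 5555.56 kip·in.
From M_n = 0.85 f'_c a b (d − a/2):
a = d − √(d² − 2M_n/(0.85 f'_c b)) = 28.4 − √(28.4² − 2 × 5555.56/(0.85 × 5 × 11.6)) = 4.292 in.
A_s = 0.85 f'_c a b / f_y = 0.85 × 5 × 4.292 × 11.6 / 60 = 3.527 in².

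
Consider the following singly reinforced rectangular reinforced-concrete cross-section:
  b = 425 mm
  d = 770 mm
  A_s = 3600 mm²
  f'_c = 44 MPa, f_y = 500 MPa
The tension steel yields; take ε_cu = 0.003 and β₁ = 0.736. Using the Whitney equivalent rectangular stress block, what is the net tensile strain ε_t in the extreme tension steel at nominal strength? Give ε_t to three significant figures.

a = A_s f_y/(0.85 f'_c b) = 113.24 mm.
β₁ = 0.736, so c = a/β₁ = 113.24/0.736 = 153.86 mm.
From the linear strain diagram with ε_cu = 0.003: ε_t = 0.003 (d − c)/c = 0.003 × (770 − 153.86)/153.86 = 0.0120.
Since ε_t ≥ 0.005, the section is tension-controlled.

ε_t ≈ 0.0120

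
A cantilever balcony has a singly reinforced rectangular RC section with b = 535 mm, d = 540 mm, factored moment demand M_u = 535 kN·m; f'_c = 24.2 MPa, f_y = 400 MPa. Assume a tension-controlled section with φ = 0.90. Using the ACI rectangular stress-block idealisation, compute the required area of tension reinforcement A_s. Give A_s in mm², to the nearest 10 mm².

M_n = M_u/φ = 535/0.90 = 594.444 kN·m.
With M_n = 0.85 f'_c a b (d − a/2), solve the quadratic for a:
a = d − √(d² − 2M_n/(0.85 f'_c b)) = 540 − √(540² − 2 × 594.444×10⁶/(0.85 × 24.2 × 535)) = 111.55 mm.
A_s = 0.85 f'_c a b / f_y = 0.85 × 24.2 × 111.55 × 535 / 400 = 3069.0 mm².

A_s ≈ 3070 mm²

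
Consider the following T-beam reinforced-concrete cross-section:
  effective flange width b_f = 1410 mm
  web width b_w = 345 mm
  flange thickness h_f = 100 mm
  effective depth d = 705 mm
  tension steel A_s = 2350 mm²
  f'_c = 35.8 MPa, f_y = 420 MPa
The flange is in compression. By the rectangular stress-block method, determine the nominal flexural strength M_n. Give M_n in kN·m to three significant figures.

M_n ≈ 684 kN·m

Tension: T = A_s f_y = 2350 × 420 = 987000 N.
Try a within the flange: a = T/(0.85 f'_c b_f) = 987000/(0.85 × 35.8 × 1410) = 23.00 mm.
Since a = 23.00 ≤ h_f = 100 mm, the stress block lies entirely in the flange; analyse as a rectangular beam of width b_f.
M_n = T(d − a/2) = 987000 × (705 − 11.5) = 684.48 × 10⁶ N·mm.
M_n = 684.48 kN·m.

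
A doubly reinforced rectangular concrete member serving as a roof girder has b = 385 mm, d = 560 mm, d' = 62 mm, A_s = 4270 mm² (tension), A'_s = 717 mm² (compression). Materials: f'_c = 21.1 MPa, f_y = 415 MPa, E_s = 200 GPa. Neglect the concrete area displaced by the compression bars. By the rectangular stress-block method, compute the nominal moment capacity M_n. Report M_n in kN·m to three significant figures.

Assume both tension and compression steel yield.
Net tension couple steel: A_s − A'_s = 3553 mm².
a = (A_s − A'_s) f_y / (0.85 f'_c b) = 1474495/(0.85 × 21.1 × 385) = 213.54 mm.
c = a/β₁ = 213.54/0.85 = 251.22 mm; ε'_s = 0.003(c − d')/c = 0.0023 ≥ f_y/E_s = 0.0021, so compression steel does yield.
M_n = (A_s − A'_s) f_y (d − a/2) + A'_s f_y (d − d') = [1474495 × (560 − 106.77) + 297555 × (560 − 62)] × 10⁻⁶ = 668.29 + 148.18 = 816.47 kN·m.

M_n ≈ 816 kN·m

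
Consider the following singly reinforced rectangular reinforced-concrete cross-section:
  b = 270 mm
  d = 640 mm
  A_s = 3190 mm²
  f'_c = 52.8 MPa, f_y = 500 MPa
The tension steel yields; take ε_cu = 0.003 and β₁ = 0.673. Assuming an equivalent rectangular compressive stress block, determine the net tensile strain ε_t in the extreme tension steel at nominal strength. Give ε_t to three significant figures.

ε_t ≈ 0.00682

a = A_s f_y/(0.85 f'_c b) = 131.63 mm.
β₁ = 0.673, so c = a/β₁ = 131.63/0.673 = 195.59 mm.
From the linear strain diagram with ε_cu = 0.003: ε_t = 0.003 (d − c)/c = 0.003 × (640 − 195.59)/195.59 = 0.00682.
Since ε_t ≥ 0.005, the section is tension-controlled.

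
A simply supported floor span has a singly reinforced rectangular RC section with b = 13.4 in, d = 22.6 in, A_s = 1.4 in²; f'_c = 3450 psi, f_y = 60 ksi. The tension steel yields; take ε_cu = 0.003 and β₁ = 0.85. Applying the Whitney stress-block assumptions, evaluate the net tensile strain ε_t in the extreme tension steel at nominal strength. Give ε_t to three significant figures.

ε_t ≈ 0.0240

a = A_s f_y/(0.85 f'_c b) = 2.138 in.
β₁ = 0.85, so c = a/β₁ = 2.138/0.85 = 2.515 in.
From the linear strain diagram with ε_cu = 0.003: ε_t = 0.003 (d − c)/c = 0.003 × (22.6 − 2.515)/2.515 = 0.0240.
Since ε_t ≥ 0.005, the section is tension-controlled.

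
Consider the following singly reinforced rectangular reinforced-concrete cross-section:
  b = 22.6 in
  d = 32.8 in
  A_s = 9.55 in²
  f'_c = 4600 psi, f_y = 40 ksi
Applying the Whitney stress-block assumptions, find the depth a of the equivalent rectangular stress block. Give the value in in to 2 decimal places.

a ≈ 4.32 in

T = A_s f_y = 9.55 × 40 = 382 kips.
a = T/(0.85 f'_c b) = 382/(0.85 × 4.6 × 22.6) = 4.32 in.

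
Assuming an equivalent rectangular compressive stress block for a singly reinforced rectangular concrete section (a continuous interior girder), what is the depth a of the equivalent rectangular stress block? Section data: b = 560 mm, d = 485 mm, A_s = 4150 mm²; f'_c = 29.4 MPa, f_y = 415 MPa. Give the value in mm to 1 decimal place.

T = A_s f_y = 4150 × 415 = 1722250 N = 1722.25 kN.
Setting C = 0.85 f'_c a b equal to T: a = 1722250/(0.85 × 29.4 × 560) = 123.1 mm.

a ≈ 123.1 mm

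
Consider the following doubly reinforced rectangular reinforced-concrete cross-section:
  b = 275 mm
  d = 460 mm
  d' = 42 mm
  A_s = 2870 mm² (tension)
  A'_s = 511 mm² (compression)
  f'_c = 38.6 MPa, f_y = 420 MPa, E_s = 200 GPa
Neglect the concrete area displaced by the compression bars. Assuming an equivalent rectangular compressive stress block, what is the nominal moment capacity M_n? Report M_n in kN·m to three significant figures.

M_n ≈ 491 kN·m

Assume both tension and compression steel yield.
Net tension couple steel: A_s − A'_s = 2359 mm².
a = (A_s − A'_s) f_y / (0.85 f'_c b) = 990780/(0.85 × 38.6 × 275) = 109.81 mm.
c = a/β₁ = 109.81/0.774 = 141.87 mm; ε'_s = 0.003(c − d')/c = 0.0021 ≥ f_y/E_s = 0.0021, so compression steel does yield.
M_n = (A_s − A'_s) f_y (d − a/2) + A'_s f_y (d − d') = [990780 × (460 − 54.905) + 214620 × (460 − 42)] × 10⁻⁶ = 401.36 + 89.71 = 491.07 kN·m.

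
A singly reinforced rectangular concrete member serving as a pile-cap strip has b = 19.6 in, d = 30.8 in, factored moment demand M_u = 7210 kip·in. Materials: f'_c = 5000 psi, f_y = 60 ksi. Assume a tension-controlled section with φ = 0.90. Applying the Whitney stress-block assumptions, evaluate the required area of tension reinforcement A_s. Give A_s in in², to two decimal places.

M_n = M_u/φ = 7210/0.90 = 8011.11 kip·in.
From M_n = 0.85 f'_c a b (d − a/2):
a = d − √(d² − 2M_n/(0.85 f'_c b)) = 30.8 − √(30.8² − 2 × 8011.11/(0.85 × 5 × 19.6)) = 3.299 in.
A_s = 0.85 f'_c a b / f_y = 0.85 × 5 × 3.299 × 19.6 / 60 = 4.580 in².

A_s ≈ 4.58 in²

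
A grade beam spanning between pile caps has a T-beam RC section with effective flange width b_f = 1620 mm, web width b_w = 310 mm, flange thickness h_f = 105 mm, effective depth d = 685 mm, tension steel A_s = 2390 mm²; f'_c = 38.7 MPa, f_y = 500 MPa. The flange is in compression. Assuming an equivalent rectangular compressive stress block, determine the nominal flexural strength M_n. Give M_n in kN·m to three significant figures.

Tension: T = A_s f_y = 2390 × 500 = 1195000 N.
Try a within the flange: a = T/(0.85 f'_c b_f) = 1195000/(0.85 × 38.7 × 1620) = 22.42 mm.
Since a = 22.42 ≤ h_f = 105 mm, the stress block lies entirely in the flange; analyse as a rectangular beam of width b_f.
M_n = T(d − a/2) = 1195000 × (685 − 11.21) = 805.18 × 10⁶ N·mm.
M_n = 805.18 kN·m.

M_n ≈ 805 kN·m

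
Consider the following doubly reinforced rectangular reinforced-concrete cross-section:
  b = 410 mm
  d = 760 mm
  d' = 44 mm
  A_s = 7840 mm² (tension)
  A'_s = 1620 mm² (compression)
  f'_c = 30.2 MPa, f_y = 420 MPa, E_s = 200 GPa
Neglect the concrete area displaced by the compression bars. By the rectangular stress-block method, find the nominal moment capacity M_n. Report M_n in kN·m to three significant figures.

M_n ≈ 2150 kN·m

Assume both tension and compression steel yield.
Net tension couple steel: A_s − A'_s = 6220 mm².
a = (A_s − A'_s) f_y / (0.85 f'_c b) = 2612400/(0.85 × 30.2 × 410) = 248.22 mm.
c = a/β₁ = 248.22/0.834 = 297.63 mm; ε'_s = 0.003(c − d')/c = 0.0026 ≥ f_y/E_s = 0.0021, so compression steel does yield.
M_n = (A_s − A'_s) f_y (d − a/2) + A'_s f_y (d − d') = [2612400 × (760 − 124.11) + 680400 × (760 − 44)] × 10⁻⁶ = 1661.20 + 487.17 = 2148.37 kN·m.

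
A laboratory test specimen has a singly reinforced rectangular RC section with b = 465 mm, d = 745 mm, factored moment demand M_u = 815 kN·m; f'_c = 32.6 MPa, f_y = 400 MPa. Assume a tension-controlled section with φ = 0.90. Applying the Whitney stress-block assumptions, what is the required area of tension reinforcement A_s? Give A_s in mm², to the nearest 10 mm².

A_s ≈ 3260 mm²

M_n = M_u/φ = 815/0.90 = 905.556 kN·m.
With M_n = 0.85 f'_c a b (d − a/2), solve the quadratic for a:
a = d − √(d² − 2M_n/(0.85 f'_c b)) = 745 − √(745² − 2 × 905.556×10⁶/(0.85 × 32.6 × 465)) = 101.21 mm.
A_s = 0.85 f'_c a b / f_y = 0.85 × 32.6 × 101.21 × 465 / 400 = 3260.3 mm².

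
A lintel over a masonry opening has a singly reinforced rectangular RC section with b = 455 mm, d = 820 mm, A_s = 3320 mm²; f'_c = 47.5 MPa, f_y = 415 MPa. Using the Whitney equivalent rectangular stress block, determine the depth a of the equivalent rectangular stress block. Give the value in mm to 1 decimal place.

T = A_s f_y = 3320 × 415 = 1377800 N = 1377.8 kN.
Setting C = 0.85 f'_c a b equal to T: a = 1377800/(0.85 × 47.5 × 455) = 75.0 mm.

a ≈ 75.0 mm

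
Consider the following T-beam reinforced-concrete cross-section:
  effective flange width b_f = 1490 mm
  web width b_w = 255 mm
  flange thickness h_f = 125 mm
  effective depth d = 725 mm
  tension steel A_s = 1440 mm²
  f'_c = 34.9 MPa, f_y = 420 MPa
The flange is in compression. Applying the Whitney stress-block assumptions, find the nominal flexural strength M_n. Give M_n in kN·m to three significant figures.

M_n ≈ 434 kN·m

Tension: T = A_s f_y = 1440 × 420 = 604800 N.
Try a within the flange: a = T/(0.85 f'_c b_f) = 604800/(0.85 × 34.9 × 1490) = 13.68 mm.
Since a = 13.68 ≤ h_f = 125 mm, the stress block lies entirely in the flange; analyse as a rectangular beam of width b_f.
M_n = T(d − a/2) = 604800 × (725 − 6.84) = 434.34 × 10⁶ N·mm.
M_n = 434.34 kN·m.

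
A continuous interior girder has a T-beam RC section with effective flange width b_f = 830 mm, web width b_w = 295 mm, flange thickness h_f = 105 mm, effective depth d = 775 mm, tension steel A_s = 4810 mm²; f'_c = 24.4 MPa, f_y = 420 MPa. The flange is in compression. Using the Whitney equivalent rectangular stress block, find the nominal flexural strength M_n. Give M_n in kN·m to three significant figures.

M_n ≈ 1440 kN·m

Tension: T = A_s f_y = 4810 × 420 = 2020200 N.
Try a within the flange: a = T/(0.85 f'_c b_f) = 2020200/(0.85 × 24.4 × 830) = 117.36 mm.
a = 117.36 > h_f = 105 mm: the block extends into the web. Split into flange-overhang and web parts.
C_f = 0.85 f'_c (b_f − b_w) h_f = 0.85 × 24.4 × (830 − 295) × 105 = 1165070 N.
Remaining web compression depth: a_w = (T − C_f)/(0.85 f'_c b_w) = (2020200 − 1165070)/(0.85 × 24.4 × 295) = 139.77 mm.
M_n = C_f(d − h_f/2) + (T − C_f)(d − a_w/2) = 1165070 × (775 − 52.5) + 855130 × (775 − 69.885) = 841.76 + 602.96 = 1444.72 × 10⁶ N·mm.
M_n = 1444.72 kN·m.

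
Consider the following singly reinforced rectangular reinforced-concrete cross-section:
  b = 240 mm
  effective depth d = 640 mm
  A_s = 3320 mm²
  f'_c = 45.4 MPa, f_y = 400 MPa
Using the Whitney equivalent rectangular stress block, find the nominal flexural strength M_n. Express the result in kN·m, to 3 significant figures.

T = A_s f_y = 3320 × 400 = 1328000 N = 1328 kN.
From C = T: a = T/(0.85 f'_c b) = 1328000/(0.85 × 45.4 × 240) = 143.39 mm.
M_n = T(d − a/2) = 1328 kN × (640 − 71.695) mm = 754.71 kN·m.

M_n ≈ 755 kN·m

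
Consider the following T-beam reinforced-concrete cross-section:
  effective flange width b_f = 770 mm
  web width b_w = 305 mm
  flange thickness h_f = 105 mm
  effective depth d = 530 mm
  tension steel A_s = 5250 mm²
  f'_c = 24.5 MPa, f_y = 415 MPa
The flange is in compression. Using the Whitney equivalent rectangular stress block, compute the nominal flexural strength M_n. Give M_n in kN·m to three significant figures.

M_n ≈ 995 kN·m

Tension: T = A_s f_y = 5250 × 415 = 2178750 N.
Try a within the flange: a = T/(0.85 f'_c b_f) = 2178750/(0.85 × 24.5 × 770) = 135.87 mm.
a = 135.87 > h_f = 105 mm: the block extends into the web. Split into flange-overhang and web parts.
C_f = 0.85 f'_c (b_f − b_w) h_f = 0.85 × 24.5 × (770 − 305) × 105 = 1016781 N.
Remaining web compression depth: a_w = (T − C_f)/(0.85 f'_c b_w) = (2178750 − 1016781)/(0.85 × 24.5 × 305) = 182.94 mm.
M_n = C_f(d − h_f/2) + (T − C_f)(d − a_w/2) = 1016781 × (530 − 52.5) + 1161969 × (530 − 91.47) = 485.51 + 509.56 = 995.07 × 10⁶ N·mm.
M_n = 995.07 kN·m.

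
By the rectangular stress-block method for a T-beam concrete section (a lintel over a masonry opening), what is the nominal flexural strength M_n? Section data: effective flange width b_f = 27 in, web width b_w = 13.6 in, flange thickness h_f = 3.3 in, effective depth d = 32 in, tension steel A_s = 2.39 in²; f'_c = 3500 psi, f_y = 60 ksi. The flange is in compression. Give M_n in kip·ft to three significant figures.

Tension: T = A_s f_y = 2.39 × 60 = 143.4 kips.
Try a within the flange: a = T/(0.85 f'_c b_f) = 143.4/(0.85 × 3.5 × 27) = 1.785 in.
Since a = 1.785 ≤ h_f = 3.3 in, the stress block lies entirely in the flange; analyse as a rectangular beam of width b_f.
M_n = T(d − a/2) = 143.4 × (32 − 0.8925) = 4460.8 kip·in.
M_n = 4460.8/12 = 371.73 kip·ft.

M_n ≈ 372 kip·ft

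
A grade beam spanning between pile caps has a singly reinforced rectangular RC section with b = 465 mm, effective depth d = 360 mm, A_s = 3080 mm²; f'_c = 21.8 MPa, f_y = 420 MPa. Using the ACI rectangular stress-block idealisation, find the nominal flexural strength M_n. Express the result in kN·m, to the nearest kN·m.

M_n ≈ 369 kN·m

T = A_s f_y = 3080 × 420 = 1293600 N = 1293.6 kN.
From C = T: a = T/(0.85 f'_c b) = 1293600/(0.85 × 21.8 × 465) = 150.13 mm.
M_n = T(d − a/2) = 1293.6 kN × (360 − 75.065) mm = 368.59 kN·m.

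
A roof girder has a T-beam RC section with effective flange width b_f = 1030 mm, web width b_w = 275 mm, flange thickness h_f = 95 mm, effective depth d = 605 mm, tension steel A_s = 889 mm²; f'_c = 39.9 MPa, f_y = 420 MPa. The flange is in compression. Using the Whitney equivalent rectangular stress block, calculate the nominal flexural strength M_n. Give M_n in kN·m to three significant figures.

M_n ≈ 224 kN·m

Tension: T = A_s f_y = 889 × 420 = 373380 N.
Try a within the flange: a = T/(0.85 f'_c b_f) = 373380/(0.85 × 39.9 × 1030) = 10.69 mm.
Since a = 10.69 ≤ h_f = 95 mm, the stress block lies entirely in the flange; analyse as a rectangular beam of width b_f.
M_n = T(d − a/2) = 373380 × (605 − 5.345) = 223.90 × 10⁶ N·mm.
M_n = 223.90 kN·m.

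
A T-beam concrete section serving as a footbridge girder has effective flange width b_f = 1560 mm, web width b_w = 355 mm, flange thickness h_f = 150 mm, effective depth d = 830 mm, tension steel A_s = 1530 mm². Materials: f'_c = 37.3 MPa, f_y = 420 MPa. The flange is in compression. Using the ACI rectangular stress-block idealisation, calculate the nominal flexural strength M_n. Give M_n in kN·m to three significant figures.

Tension: T = A_s f_y = 1530 × 420 = 642600 N.
Try a within the flange: a = T/(0.85 f'_c b_f) = 642600/(0.85 × 37.3 × 1560) = 12.99 mm.
Since a = 12.99 ≤ h_f = 150 mm, the stress block lies entirely in the flange; analyse as a rectangular beam of width b_f.
M_n = T(d − a/2) = 642600 × (830 − 6.495) = 529.18 × 10⁶ N·mm.
M_n = 529.18 kN·m.

M_n ≈ 529 kN·m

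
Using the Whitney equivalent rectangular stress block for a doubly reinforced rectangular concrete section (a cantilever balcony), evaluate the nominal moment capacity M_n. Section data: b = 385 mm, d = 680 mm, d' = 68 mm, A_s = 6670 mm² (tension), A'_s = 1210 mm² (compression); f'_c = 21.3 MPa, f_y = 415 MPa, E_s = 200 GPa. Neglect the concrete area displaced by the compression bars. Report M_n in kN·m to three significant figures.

Assume both tension and compression steel yield.
Net tension couple steel: A_s − A'_s = 5460 mm².
a = (A_s − A'_s) f_y / (0.85 f'_c b) = 2265900/(0.85 × 21.3 × 385) = 325.07 mm.
c = a/β₁ = 325.07/0.85 = 382.44 mm; ε'_s = 0.003(c − d')/c = 0.0025 ≥ f_y/E_s = 0.0021, so compression steel does yield.
M_n = (A_s − A'_s) f_y (d − a/2) + A'_s f_y (d − d') = [2265900 × (680 − 162.535) + 502150 × (680 − 68)] × 10⁻⁶ = 1172.52 + 307.32 = 1479.84 kN·m.

M_n ≈ 1480 kN·m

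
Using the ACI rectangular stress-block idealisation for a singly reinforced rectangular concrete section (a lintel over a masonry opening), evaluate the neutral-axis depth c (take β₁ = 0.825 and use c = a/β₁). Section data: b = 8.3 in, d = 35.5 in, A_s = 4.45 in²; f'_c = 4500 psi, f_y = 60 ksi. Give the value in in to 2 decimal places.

T = A_s f_y = 4.45 × 60 = 267 kips.
a = T/(0.85 f'_c b) = 267/(0.85 × 4.5 × 8.3) = 8.4101 in.
With β₁ = 0.825, c = a/β₁ = 8.4101/0.825 = 10.19 in.

c ≈ 10.19 in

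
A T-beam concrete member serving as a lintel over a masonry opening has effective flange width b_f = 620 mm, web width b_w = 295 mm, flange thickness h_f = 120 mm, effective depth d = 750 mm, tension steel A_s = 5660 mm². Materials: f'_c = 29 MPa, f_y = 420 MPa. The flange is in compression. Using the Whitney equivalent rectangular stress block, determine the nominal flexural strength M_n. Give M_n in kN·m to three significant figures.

Tension: T = A_s f_y = 5660 × 420 = 2377200 N.
Try a within the flange: a = T/(0.85 f'_c b_f) = 2377200/(0.85 × 29 × 620) = 155.55 mm.
a = 155.55 > h_f = 120 mm: the block extends into the web. Split into flange-overhang and web parts.
C_f = 0.85 f'_c (b_f − b_w) h_f = 0.85 × 29 × (620 − 295) × 120 = 961350 N.
Remaining web compression depth: a_w = (T − C_f)/(0.85 f'_c b_w) = (2377200 − 961350)/(0.85 × 29 × 295) = 194.71 mm.
M_n = C_f(d − h_f/2) + (T − C_f)(d − a_w/2) = 961350 × (750 − 60) + 1415850 × (750 − 97.355) = 663.33 + 924.05 = 1587.38 × 10⁶ N·mm.
M_n = 1587.38 kN·m.

M_n ≈ 1590 kN·m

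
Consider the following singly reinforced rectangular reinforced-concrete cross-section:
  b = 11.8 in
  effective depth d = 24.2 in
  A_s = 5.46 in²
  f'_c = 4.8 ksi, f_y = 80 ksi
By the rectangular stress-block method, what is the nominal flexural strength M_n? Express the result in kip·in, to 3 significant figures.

T = A_s f_y = 5.46 × 80 = 436.8 kips.
a = T/(0.85 f'_c b) = 436.8/(0.85 × 4.8 × 11.8) = 9.073 in.
M_n = T(d − a/2) = 436.8 × (24.2 − 4.5365) = 8589.0 kip·in.

M_n ≈ 8590 kip·in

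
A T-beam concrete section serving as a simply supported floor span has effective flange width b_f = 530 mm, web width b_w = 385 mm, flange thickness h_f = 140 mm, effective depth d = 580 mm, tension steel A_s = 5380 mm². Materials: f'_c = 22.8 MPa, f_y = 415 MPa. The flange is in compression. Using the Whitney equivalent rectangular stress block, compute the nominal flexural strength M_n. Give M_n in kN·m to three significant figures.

M_n ≈ 1040 kN·m

Tension: T = A_s f_y = 5380 × 415 = 2232700 N.
Try a within the flange: a = T/(0.85 f'_c b_f) = 2232700/(0.85 × 22.8 × 530) = 217.37 mm.
a = 217.37 > h_f = 140 mm: the block extends into the web. Split into flange-overhang and web parts.
C_f = 0.85 f'_c (b_f − b_w) h_f = 0.85 × 22.8 × (530 − 385) × 140 = 393414 N.
Remaining web compression depth: a_w = (T − C_f)/(0.85 f'_c b_w) = (2232700 − 393414)/(0.85 × 22.8 × 385) = 246.51 mm.
M_n = C_f(d − h_f/2) + (T − C_f)(d − a_w/2) = 393414 × (580 − 70) + 1839286 × (580 − 123.255) = 200.64 + 840.08 = 1040.72 × 10⁶ N·mm.
M_n = 1040.72 kN·m.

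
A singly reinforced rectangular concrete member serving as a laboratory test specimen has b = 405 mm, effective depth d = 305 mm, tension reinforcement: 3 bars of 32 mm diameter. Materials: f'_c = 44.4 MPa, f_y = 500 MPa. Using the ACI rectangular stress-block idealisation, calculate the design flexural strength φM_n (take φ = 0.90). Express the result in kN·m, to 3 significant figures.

A_s = 3 × 804 = 2412 mm².
T = A_s f_y = 2412 × 500 = 1206000 N = 1206 kN.
From C = T: a = T/(0.85 f'_c b) = 1206000/(0.85 × 44.4 × 405) = 78.90 mm.
M_n = T(d − a/2) = 1206 kN × (305 − 39.45) mm = 320.25 kN·m.
φM_n = 0.90 × 320.25 = 288.23 kN·m.

φM_n ≈ 288 kN·m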